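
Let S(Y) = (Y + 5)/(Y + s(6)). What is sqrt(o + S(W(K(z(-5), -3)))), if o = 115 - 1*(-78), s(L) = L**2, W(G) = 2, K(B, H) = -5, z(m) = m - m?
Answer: sqrt(278958)/38 ≈ 13.899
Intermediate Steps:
z(m) = 0
S(Y) = (5 + Y)/(36 + Y) (S(Y) = (Y + 5)/(Y + 6**2) = (5 + Y)/(Y + 36) = (5 + Y)/(36 + Y))
o = 193 (o = 115 + 78 = 193)
sqrt(o + S(W(K(z(-5), -3)))) = sqrt(193 + (5 + 2)/(36 + 2)) = sqrt(193 + 7/38) = sqrt(7341/38) = sqrt(278958)/38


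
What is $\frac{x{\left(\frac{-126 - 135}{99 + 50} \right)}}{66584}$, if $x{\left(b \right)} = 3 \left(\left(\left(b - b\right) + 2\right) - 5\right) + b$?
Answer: $- \frac{801}{4960508} \approx -0.00016148$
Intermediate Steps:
$x{\left(b \right)} = -9 + b$ ($x{\left(b \right)} = 3 \left(\left(0 + 2\right) - 5\right) + b = 3 \left(2 - 5\right) + b = 3 \left(-3\right) + b = -9 + b$)
$\frac{x{\left(\frac{-126 - 135}{99 + 50} \right)}}{66584} = \frac{-9 + \frac{-126 - 135}{99 + 50}}{66584} = \left(-9 - \frac{261}{149}\right) \frac{1}{66584} = \left(- \frac{1602}{149}\right) \frac{1}{66584} = - \frac{801}{4960508}$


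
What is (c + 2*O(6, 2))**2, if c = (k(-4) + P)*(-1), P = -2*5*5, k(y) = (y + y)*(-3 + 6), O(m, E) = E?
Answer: 6084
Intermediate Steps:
k(y) = 6*y (k(y) = (2*y)*3 = 6*y)
P = -50 (P = -10*5 = -50)
c = 74 (c = (6*(-4) - 50)*(-1) = (-24 - 50)*(-1) = -74*(-1) = 74)
(c + 2*O(6, 2))**2 = (74 + 2*2)**2 = (74 + 4)**2 = 78**2 = 6084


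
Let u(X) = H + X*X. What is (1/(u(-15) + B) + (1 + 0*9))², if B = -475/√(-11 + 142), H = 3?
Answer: 121182742644/120090664681 + 17405650*√131/120090664681 ≈ 1.0108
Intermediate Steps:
u(X) = 3 + X² (u(X) = 3 + X*X = 3 + X²)
B = -475*√131/131 ≈ -41.501
(1/(u(-15) + B) + (1 + 0*9))² = (1/((3 + (-15)²) - 475*√131/131) + (1 + 0*9))² = (1/((3 + 225) - 475*√131/131) + (1 + 0))² = (1/(228 - 475*√131/131) + 1)² = (1 + 1/(228 - 475*√131/131))²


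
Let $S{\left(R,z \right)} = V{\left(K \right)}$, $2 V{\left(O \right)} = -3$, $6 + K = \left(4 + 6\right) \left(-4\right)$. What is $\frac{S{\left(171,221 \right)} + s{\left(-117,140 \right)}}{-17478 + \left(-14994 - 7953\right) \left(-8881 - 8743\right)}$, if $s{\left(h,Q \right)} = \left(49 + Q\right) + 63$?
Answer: $\frac{167}{269600300} \approx 6.1944 \cdot 10^{-7}$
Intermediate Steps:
$K = -46$ ($K = -6 + \left(4 + 6\right) \left(-4\right) = -6 + 10 \left(-4\right) = -6 - 40 = -46$)
$V{\left(O \right)} = - \frac{3}{2}$ ($V{\left(O \right)} = \frac{1}{2} \left(-3\right) = - \frac{3}{2}$)
$s{\left(h,Q \right)} = 112 + Q$
$S{\left(R,z \right)} = - \frac{3}{2}$
$\frac{S{\left(171,221 \right)} + s{\left(-117,140 \right)}}{-17478 + \left(-14994 - 7953\right) \left(-8881 - 8743\right)} = \frac{- \frac{3}{2} + \left(112 + 140\right)}{-17478 + \left(-14994 - 7953\right) \left(-8881 - 8743\right)} = \frac{- \frac{3}{2} + 252}{-17478 - -404417928} = \frac{501}{2 \left(-17478 + 404417928\right)} = \frac{501}{2 \cdot 404400450} = \frac{501}{2} \cdot \frac{1}{404400450} = \frac{167}{269600300}$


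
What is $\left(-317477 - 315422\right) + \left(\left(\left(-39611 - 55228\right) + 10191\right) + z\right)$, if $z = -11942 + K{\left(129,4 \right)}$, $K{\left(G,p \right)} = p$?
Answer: $-729485$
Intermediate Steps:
$z = -11938$ ($z = -11942 + 4 = -11938$)
$\left(-317477 - 315422\right) + \left(\left(\left(-39611 - 55228\right) + 10191\right) + z\right) = \left(-317477 - 315422\right) + \left(\left(\left(-39611 - 55228\right) + 10191\right) - 11938\right) = -632899 + \left(\left(-94839 + 10191\right) - 11938\right) = -632899 - 96586 = -729485$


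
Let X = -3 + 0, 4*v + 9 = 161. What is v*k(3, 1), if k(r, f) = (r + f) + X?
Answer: 38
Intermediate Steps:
v = 38 (v = -9/4 + (¼)*161 = -9/4 + 161/4 = 38)
X = -3
k(r, f) = -3 + f + r (k(r, f) = (r + f) - 3 = (f + r) - 3 = -3 + f + r)
v*k(3, 1) = 38*(-3 + 1 + 3) = 38*1 = 38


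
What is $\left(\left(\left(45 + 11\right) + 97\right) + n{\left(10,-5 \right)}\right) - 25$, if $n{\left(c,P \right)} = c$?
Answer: $138$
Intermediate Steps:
$\left(\left(\left(45 + 11\right) + 97\right) + n{\left(10,-5 \right)}\right) - 25 = \left(\left(\left(45 + 11\right) + 97\right) + 10\right) - 25 = \left(\left(56 + 97\right) + 10\right) - 25 = \left(153 + 10\right) - 25 = 163 - 25 = 138$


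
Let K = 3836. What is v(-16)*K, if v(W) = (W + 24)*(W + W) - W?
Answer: -920640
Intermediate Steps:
v(W) = -W + 2*W*(24 + W) (v(W) = (24 + W)*(2*W) - W = 2*W*(24 + W) - W = -W + 2*W*(24 + W))
v(-16)*K = -16*(47 + 2*(-16))*3836 = -16*(47 - 32)*3836 = -16*15*3836 = -240*3836 = -920640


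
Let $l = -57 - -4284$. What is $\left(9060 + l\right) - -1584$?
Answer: $14871$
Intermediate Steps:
$l = 4227$ ($l = -57 + 4284 = 4227$)
$\left(9060 + l\right) - -1584 = \left(9060 + 4227\right) - -1584 = 13287 + 1584 = 14871$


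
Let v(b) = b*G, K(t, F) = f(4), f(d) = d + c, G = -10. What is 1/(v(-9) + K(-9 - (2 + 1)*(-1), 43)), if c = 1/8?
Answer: 8/753 ≈ 0.010624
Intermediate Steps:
c = 1/8 (c = 1*(1/8) = 1/8 ≈ 0.12500)
f(d) = 1/8 + d (f(d) = d + 1/8 = 1/8 + d)
K(t, F) = 33/8 (K(t, F) = 1/8 + 4 = 33/8)
v(b) = -10*b (v(b) = b*(-10) = -10*b)
1/(v(-9) + K(-9 - (2 + 1)*(-1), 43)) = 1/(-10*(-9) + 33/8) = 1/(90 + 33/8) = 1/(753/8) = 8/753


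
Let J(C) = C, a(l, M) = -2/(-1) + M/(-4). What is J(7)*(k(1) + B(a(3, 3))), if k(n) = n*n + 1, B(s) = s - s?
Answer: 14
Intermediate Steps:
a(l, M) = 2 - M/4 (a(l, M) = -2*(-1) + M*(-¼) = 2 - M/4)
B(s) = 0
k(n) = 1 + n² (k(n) = n² + 1 = 1 + n²)
J(7)*(k(1) + B(a(3, 3))) = 7*((1 + 1²) + 0) = 7*((1 + 1) + 0) = 7*(2 + 0) = 7*2 = 14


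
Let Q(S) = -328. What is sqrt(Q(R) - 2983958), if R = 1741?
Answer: 43*I*sqrt(1614) ≈ 1727.5*I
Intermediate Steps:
sqrt(Q(R) - 2983958) = sqrt(-328 - 2983958) = sqrt(-2984286) = 43*I*sqrt(1614)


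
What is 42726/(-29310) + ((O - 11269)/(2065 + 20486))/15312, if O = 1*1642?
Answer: -819644940749/562264985040 ≈ -1.4578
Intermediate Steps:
O = 1642
42726/(-29310) + ((O - 11269)/(2065 + 20486))/15312 = 42726/(-29310) + ((1642 - 11269)/(2065 + 20486))/15312 = 42726*(-1/29310) - 9627/22551*(1/15312) = -7121/4885 - 9627*1/22551*(1/15312) = -7121/4885 - 3209/7517*1/15312 = -7121/4885 - 3209/115100304 = -819644940749/562264985040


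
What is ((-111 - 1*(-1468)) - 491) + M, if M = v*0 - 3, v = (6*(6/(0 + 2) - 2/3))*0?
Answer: 863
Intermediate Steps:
v = 0 (v = (6*(6/2 - 2*1/3))*0 = (6*(6*(1/2) - 2/3))*0 = (6*(3 - 2/3))*0 = (6*(7/3))*0 = 14*0 = 0)
M = -3 (M = 0*0 - 3 = 0 - 3 = -3)
((-111 - 1*(-1468)) - 491) + M = ((-111 - 1*(-1468)) - 491) - 3 = ((-111 + 1468) - 491) - 3 = (1357 - 491) - 3 = 866 - 3 = 863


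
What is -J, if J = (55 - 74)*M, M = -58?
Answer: -1102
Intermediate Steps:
J = 1102 (J = (55 - 74)*(-58) = -19*(-58) = 1102)
-J = -1*1102 = -1102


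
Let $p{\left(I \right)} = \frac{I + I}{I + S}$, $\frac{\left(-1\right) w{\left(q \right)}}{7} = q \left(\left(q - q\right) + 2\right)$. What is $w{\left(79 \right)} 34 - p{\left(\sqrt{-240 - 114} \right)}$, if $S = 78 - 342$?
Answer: $- \frac{439026818}{11675} + \frac{88 i \sqrt{354}}{11675} \approx -37604.0 + 0.14182 i$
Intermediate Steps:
$w{\left(q \right)} = - 14 q$ ($w{\left(q \right)} = - 7 q \left(\left(q - q\right) + 2\right) = - 7 q \left(0 + 2\right) = - 7 q 2 = - 7 \cdot 2 q = - 14 q$)
$S = -264$ ($S = 78 - 342 = -264$)
$p{\left(I \right)} = \frac{2 I}{-264 + I}$ ($p{\left(I \right)} = \frac{I + I}{I - 264} = \frac{2 I}{-264 + I}$)
$w{\left(79 \right)} 34 - p{\left(\sqrt{-240 - 114} \right)} = \left(-14\right) 79 \cdot 34 - \frac{2 \sqrt{-240 - 114}}{-264 + \sqrt{-240 - 114}} = \left(-1106\right) 34 - \frac{2 \sqrt{-354}}{-264 + \sqrt{-354}} = -37604 - \frac{2 i \sqrt{354}}{-264 + i \sqrt{354}}$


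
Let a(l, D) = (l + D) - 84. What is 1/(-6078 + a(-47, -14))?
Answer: -1/6223 ≈ -0.00016069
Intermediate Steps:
a(l, D) = -84 + D + l (a(l, D) = (D + l) - 84 = -84 + D + l)
1/(-6078 + a(-47, -14)) = 1/(-6078 + (-84 - 14 - 47)) = 1/(-6078 - 145) = 1/(-6223) = -1/6223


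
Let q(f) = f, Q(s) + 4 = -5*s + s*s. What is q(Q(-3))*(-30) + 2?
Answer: -598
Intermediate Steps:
Q(s) = -4 + s² - 5*s (Q(s) = -4 + (-5*s + s*s) = -4 + (-5*s + s²) = -4 + (s² - 5*s) = -4 + s² - 5*s)
q(Q(-3))*(-30) + 2 = (-4 + (-3)² - 5*(-3))*(-30) + 2 = (-4 + 9 + 15)*(-30) + 2 = 20*(-30) + 2 = -600 + 2 = -598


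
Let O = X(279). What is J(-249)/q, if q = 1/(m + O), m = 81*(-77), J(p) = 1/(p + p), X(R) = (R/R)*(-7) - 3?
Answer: 6247/498 ≈ 12.544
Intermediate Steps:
X(R) = -10 (X(R) = 1*(-7) - 3 = -7 - 3 = -10)
J(p) = 1/(2*p)
O = -10
m = -6237
q = -1/6247 (q = 1/(-6237 - 10) = 1/(-6247) = -1/6247 ≈ -0.00016008)
J(-249)/q = ((½)/(-249))/(-1/6247) = ((½)*(-1/249))*(-6247) = -1/498*(-6247) = 6247/498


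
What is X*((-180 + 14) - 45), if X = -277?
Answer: 58447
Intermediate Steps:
X*((-180 + 14) - 45) = -277*((-180 + 14) - 45) = -277*(-166 - 45) = -277*(-211) = 58447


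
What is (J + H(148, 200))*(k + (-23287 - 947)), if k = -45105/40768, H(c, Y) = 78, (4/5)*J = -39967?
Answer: 197132079378291/163072 ≈ 1.2089e+9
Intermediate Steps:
J = -199835/4 (J = (5/4)*(-39967) = -199835/4 ≈ -49959.)
k = -45105/40768 (k = -45105*1/40768 = -45105/40768 ≈ -1.1064)
(J + H(148, 200))*(k + (-23287 - 947)) = (-199835/4 + 78)*(-45105/40768 + (-23287 - 947)) = -199523*(-45105/40768 - 24234)/4 = -199523/4*(-988016817/40768) = 197132079378291/163072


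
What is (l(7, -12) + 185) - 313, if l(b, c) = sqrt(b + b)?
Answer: -128 + sqrt(14) ≈ -124.26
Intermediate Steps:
l(b, c) = sqrt(2)*sqrt(b) (l(b, c) = sqrt(2*b) = sqrt(2)*sqrt(b))
(l(7, -12) + 185) - 313 = (sqrt(2)*sqrt(7) + 185) - 313 = (sqrt(14) + 185) - 313 = (185 + sqrt(14)) - 313 = -128 + sqrt(14)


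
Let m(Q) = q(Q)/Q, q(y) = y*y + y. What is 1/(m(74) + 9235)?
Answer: 1/9310 ≈ 0.00010741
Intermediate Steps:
q(y) = y + y² (q(y) = y² + y = y + y²)
m(Q) = 1 + Q (m(Q) = (Q*(1 + Q))/Q = 1 + Q)
1/(m(74) + 9235) = 1/((1 + 74) + 9235) = 1/(75 + 9235) = 1/9310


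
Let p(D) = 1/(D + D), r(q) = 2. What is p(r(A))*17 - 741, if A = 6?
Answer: -2947/4 ≈ -736.75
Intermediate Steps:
p(D) = 1/(2*D)
p(r(A))*17 - 741 = ((½)/2)*17 - 741 = ((½)*(½))*17 - 741 = (¼)*17 - 741 = 17/4 - 741 = -2947/4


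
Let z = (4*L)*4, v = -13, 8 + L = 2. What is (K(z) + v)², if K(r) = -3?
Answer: 256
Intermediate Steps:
L = -6 (L = -8 + 2 = -6)
z = -96 (z = (4*(-6))*4 = -24*4 = -96)
(K(z) + v)² = (-3 - 13)² = (-16)² = 256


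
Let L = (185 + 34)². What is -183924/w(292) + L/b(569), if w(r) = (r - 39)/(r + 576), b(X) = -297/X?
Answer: -548678719/759 ≈ -7.2290e+5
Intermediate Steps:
L = 47961 (L = 219² = 47961)
w(r) = (-39 + r)/(576 + r)
-183924/w(292) + L/b(569) = -183924*(576 + 292)/(-39 + 292) + 47961/((-297/569)) = -183924/(253/868) + 47961/((-297*1/569)) = -183924/((1/868)*253) + 47961/(-297/569) = -183924/253/868 + 47961*(-569/297) = -183924*868/253 - 3032201/33 = -159646032/253 - 3032201/33 = -548678719/759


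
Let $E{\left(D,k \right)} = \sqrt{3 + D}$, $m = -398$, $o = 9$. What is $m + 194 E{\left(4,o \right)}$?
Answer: $-398 + 194 \sqrt{7} \approx 115.28$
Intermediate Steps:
$m + 194 E{\left(4,o \right)} = -398 + 194 \sqrt{3 + 4} = -398 + 194 \sqrt{7}$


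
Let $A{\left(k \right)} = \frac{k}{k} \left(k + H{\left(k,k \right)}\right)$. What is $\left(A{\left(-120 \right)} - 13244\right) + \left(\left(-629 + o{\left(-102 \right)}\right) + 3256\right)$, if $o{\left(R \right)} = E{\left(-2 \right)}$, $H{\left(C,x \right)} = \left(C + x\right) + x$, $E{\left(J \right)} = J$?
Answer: $-11099$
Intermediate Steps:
$H{\left(C,x \right)} = C + 2 x$
$o{\left(R \right)} = -2$
$A{\left(k \right)} = 4 k$ ($A{\left(k \right)} = \frac{k}{k} \left(k + \left(k + 2 k\right)\right) = 1 \left(k + 3 k\right) = 1 \cdot 4 k = 4 k$)
$\left(A{\left(-120 \right)} - 13244\right) + \left(\left(-629 + o{\left(-102 \right)}\right) + 3256\right) = \left(4 \left(-120\right) - 13244\right) + \left(\left(-629 - 2\right) + 3256\right) = \left(-480 - 13244\right) + \left(-631 + 3256\right) = -13724 + 2625 = -11099$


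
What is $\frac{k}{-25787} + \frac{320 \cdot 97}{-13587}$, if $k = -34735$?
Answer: $- \frac{328484035}{350367969} \approx -0.93754$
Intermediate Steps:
$\frac{k}{-25787} + \frac{320 \cdot 97}{-13587} = - \frac{34735}{-25787} + \frac{320 \cdot 97}{-13587} = \left(-34735\right) \left(- \frac{1}{25787}\right) + 31040 \left(- \frac{1}{13587}\right) = \frac{34735}{25787} - \frac{31040}{13587} = - \frac{328484035}{350367969}$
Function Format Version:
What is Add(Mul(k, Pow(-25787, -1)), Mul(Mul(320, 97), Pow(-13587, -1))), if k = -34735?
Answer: Rational(-328484035, 350367969) ≈ -0.93754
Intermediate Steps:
Add(Mul(k, Pow(-25787, -1)), Mul(Mul(320, 97), Pow(-13587, -1))) = Add(Mul(-34735, Pow(-25787, -1)), Mul(Mul(320, 97), Pow(-13587, -1))) = Add(Mul(-34735, Rational(-1, 25787)), Mul(31040, Rational(-1, 13587))) = Add(Rational(34735, 25787), Rational(-31040, 13587)) = Rational(-328484035, 350367969)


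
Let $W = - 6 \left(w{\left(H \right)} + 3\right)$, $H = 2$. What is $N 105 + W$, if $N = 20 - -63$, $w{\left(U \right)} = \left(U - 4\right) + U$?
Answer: $8697$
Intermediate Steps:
$w{\left(U \right)} = -4 + 2 U$ ($w{\left(U \right)} = \left(-4 + U\right) + U = -4 + 2 U$)
$W = -18$ ($W = - 6 \left(\left(-4 + 2 \cdot 2\right) + 3\right) = - 6 \left(\left(-4 + 4\right) + 3\right) = - 6 \left(0 + 3\right) = \left(-6\right) 3 = -18$)
$N = 83$ ($N = 20 + 63 = 83$)
$N 105 + W = 83 \cdot 105 - 18 = 8715 - 18 = 8697$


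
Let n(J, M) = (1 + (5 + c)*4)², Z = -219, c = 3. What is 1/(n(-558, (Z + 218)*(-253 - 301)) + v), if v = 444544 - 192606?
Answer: 1/253027 ≈ 3.9521e-6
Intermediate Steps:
v = 251938
n(J, M) = 1089 (n(J, M) = (1 + (5 + 3)*4)² = (1 + 8*4)² = (1 + 32)² = 33² = 1089)
1/(n(-558, (Z + 218)*(-253 - 301)) + v) = 1/(1089 + 251938) = 1/253027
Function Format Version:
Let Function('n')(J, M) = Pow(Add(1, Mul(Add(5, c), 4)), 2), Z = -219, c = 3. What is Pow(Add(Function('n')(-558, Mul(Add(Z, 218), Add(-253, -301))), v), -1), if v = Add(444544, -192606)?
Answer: Rational(1, 253027) ≈ 3.9521e-6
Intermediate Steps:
v = 251938
Function('n')(J, M) = 1089 (Function('n')(J, M) = Pow(Add(1, Mul(Add(5, 3), 4)), 2) = Pow(Add(1, Mul(8, 4)), 2) = Pow(Add(1, 32), 2) = Pow(33, 2) = 1089)
Pow(Add(Function('n')(-558, Mul(Add(Z, 218), Add(-253, -301))), v), -1) = Pow(Add(1089, 251938), -1) = Pow(253027, -1) = Rational(1, 253027)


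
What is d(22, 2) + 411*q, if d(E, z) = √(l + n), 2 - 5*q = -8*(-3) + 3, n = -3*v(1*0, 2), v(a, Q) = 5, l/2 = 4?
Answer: -2055 + I*√7 ≈ -2055.0 + 2.6458*I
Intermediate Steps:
l = 8 (l = 2*4 = 8)
n = -15 (n = -3*5 = -15)
q = -5 (q = ⅖ - (-8*(-3) + 3)/5 = ⅖ - (24 + 3)/5 = ⅖ - ⅕*27 = ⅖ - 27/5 = -5)
d(E, z) = I*√7 (d(E, z) = √(8 - 15) = √(-7) = I*√7)
d(22, 2) + 411*q = I*√7 + 411*(-5) = I*√7 - 2055 = -2055 + I*√7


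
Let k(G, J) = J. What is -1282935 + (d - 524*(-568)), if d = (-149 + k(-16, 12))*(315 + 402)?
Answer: -1083532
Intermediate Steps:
d = -98229 (d = (-149 + 12)*(315 + 402) = -137*717 = -98229)
-1282935 + (d - 524*(-568)) = -1282935 + (-98229 - 524*(-568)) = -1282935 + (-98229 + 297632) = -1282935 + 199403 = -1083532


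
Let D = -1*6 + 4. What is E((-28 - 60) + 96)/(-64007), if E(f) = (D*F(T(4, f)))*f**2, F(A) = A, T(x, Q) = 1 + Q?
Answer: 1152/64007 ≈ 0.017998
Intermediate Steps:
D = -2 (D = -6 + 4 = -2)
E(f) = f**2*(-2 - 2*f) (E(f) = (-2*(1 + f))*f**2 = (-2 - 2*f)*f**2 = f**2*(-2 - 2*f))
E((-28 - 60) + 96)/(-64007) = (2*((-28 - 60) + 96)**2*(-1 - ((-28 - 60) + 96)))/(-64007) = (2*(-88 + 96)**2*(-1 - (-88 + 96)))*(-1/64007) = (2*8**2*(-1 - 1*8))*(-1/64007) = (2*64*(-1 - 8))*(-1/64007) = (2*64*(-9))*(-1/64007) = -1152*(-1/64007) = 1152/64007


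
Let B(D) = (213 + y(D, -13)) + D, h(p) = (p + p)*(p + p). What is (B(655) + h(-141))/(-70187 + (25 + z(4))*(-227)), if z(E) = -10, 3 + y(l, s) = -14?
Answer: -80375/73592 ≈ -1.0922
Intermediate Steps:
y(l, s) = -17 (y(l, s) = -3 - 14 = -17)
h(p) = 4*p² (h(p) = (2*p)*(2*p) = 4*p²)
B(D) = 196 + D (B(D) = (213 - 17) + D = 196 + D)
(B(655) + h(-141))/(-70187 + (25 + z(4))*(-227)) = ((196 + 655) + 4*(-141)²)/(-70187 + (25 - 10)*(-227)) = (851 + 4*19881)/(-70187 + 15*(-227)) = (851 + 79524)/(-70187 - 3405) = 80375/(-73592) = 80375*(-1/73592) = -80375/73592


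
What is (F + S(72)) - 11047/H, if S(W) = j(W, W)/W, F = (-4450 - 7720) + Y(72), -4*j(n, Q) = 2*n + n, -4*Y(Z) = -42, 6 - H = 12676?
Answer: -308118641/25340 ≈ -12159.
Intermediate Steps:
H = -12670 (H = 6 - 1*12676 = 6 - 12676 = -12670)
Y(Z) = 21/2 (Y(Z) = -¼*(-42) = 21/2)
j(n, Q) = -3*n/4 (j(n, Q) = -(2*n + n)/4 = -3*n/4)
F = -24319/2 (F = (-4450 - 7720) + 21/2 = -12170 + 21/2 = -24319/2 ≈ -12160.)
S(W) = -¾ (S(W) = (-3*W/4)/W = -¾)
(F + S(72)) - 11047/H = (-24319/2 - ¾) - 11047/(-12670) = -48641/4 - 11047*(-1/12670) = -48641/4 + 11047/12670 = -308118641/25340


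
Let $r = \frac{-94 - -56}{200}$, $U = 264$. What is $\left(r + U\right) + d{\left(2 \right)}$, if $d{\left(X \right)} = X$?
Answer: $\frac{26581}{100} \approx 265.81$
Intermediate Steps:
$r = - \frac{19}{100}$ ($r = \left(-94 + 56\right) \frac{1}{200} = \left(-38\right) \frac{1}{200} = - \frac{19}{100} \approx -0.19$)
$\left(r + U\right) + d{\left(2 \right)} = \left(- \frac{19}{100} + 264\right) + 2 = \frac{26381}{100} + 2 = \frac{26581}{100}$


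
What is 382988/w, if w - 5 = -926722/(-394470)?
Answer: 18884659545/362384 ≈ 52112.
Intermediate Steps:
w = 1449536/197235 (w = 5 - 926722/(-394470) = 5 - 926722*(-1/394470) = 5 + 463361/197235 = 1449536/197235 ≈ 7.3493)
382988/w = 382988/(1449536/197235) = 382988*(197235/1449536) = 18884659545/362384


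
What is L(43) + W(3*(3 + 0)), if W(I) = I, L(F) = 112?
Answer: 121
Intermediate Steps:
L(43) + W(3*(3 + 0)) = 112 + 3*(3 + 0) = 112 + 3*3 = 112 + 9 = 121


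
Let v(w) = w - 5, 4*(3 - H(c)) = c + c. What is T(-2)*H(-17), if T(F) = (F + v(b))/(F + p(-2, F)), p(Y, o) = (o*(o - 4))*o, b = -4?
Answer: 253/52 ≈ 4.8654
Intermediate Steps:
H(c) = 3 - c/2 (H(c) = 3 - (c + c)/4 = 3 - c/2)
v(w) = -5 + w
p(Y, o) = o²*(-4 + o) (p(Y, o) = (o*(-4 + o))*o = o²*(-4 + o))
T(F) = (-9 + F)/(F + F²*(-4 + F)) (T(F) = (F + (-5 - 4))/(F + F²*(-4 + F)) = (F - 9)/(F + F²*(-4 + F)) = (-9 + F)/(F + F²*(-4 + F)))
T(-2)*H(-17) = ((-9 - 2)/((-2)*(1 - 2*(-4 - 2))))*(3 - ½*(-17)) = (-½*(-11)/(1 - 2*(-6)))*(3 + 17/2) = -½*(-11)/(1 + 12)*(23/2) = -½*(-11)/13*(23/2) = -½*1/13*(-11)*(23/2) = (11/26)*(23/2) = 253/52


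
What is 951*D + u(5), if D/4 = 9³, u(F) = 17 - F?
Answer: 2773128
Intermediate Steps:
D = 2916 (D = 4*9³ = 4*729 = 2916)
951*D + u(5) = 951*2916 + (17 - 1*5) = 2773116 + (17 - 5) = 2773116 + 12 = 2773128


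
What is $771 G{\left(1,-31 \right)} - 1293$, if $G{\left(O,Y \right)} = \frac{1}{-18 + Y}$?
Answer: $- \frac{64128}{49} \approx -1308.7$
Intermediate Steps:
$771 G{\left(1,-31 \right)} - 1293 = \frac{771}{-18 - 31} - 1293 = \frac{771}{-49} - 1293 = 771 \left(- \frac{1}{49}\right) - 1293 = - \frac{771}{49} - 1293 = - \frac{64128}{49}$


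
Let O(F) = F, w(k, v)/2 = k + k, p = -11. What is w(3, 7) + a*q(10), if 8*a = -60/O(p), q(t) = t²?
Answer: 882/11 ≈ 80.182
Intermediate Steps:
w(k, v) = 4*k (w(k, v) = 2*(k + k) = 2*(2*k) = 4*k)
a = 15/22 (a = (-60/(-11))/8 = (-60*(-1/11))/8 = (⅛)*(60/11) = 15/22 ≈ 0.68182)
w(3, 7) + a*q(10) = 4*3 + (15/22)*10² = 12 + (15/22)*100 = 12 + 750/11 = 882/11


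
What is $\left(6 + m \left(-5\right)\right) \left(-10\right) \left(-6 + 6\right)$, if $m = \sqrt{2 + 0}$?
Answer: $0$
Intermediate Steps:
$m = \sqrt{2} \approx 1.4142$
$\left(6 + m \left(-5\right)\right) \left(-10\right) \left(-6 + 6\right) = \left(6 + \sqrt{2} \left(-5\right)\right) \left(-10\right) \left(-6 + 6\right) = \left(6 - 5 \sqrt{2}\right) \left(-10\right) 0 = \left(-60 + 50 \sqrt{2}\right) 0 = 0$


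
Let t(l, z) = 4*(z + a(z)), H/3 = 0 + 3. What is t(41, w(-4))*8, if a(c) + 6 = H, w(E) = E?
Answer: -32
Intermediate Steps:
H = 9 (H = 3*(0 + 3) = 3*3 = 9)
a(c) = 3 (a(c) = -6 + 9 = 3)
t(l, z) = 12 + 4*z (t(l, z) = 4*(z + 3) = 4*(3 + z) = 12 + 4*z)
t(41, w(-4))*8 = (12 + 4*(-4))*8 = (12 - 16)*8 = -4*8 = -32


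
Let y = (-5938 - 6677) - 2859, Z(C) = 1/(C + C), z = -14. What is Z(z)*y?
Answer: 7737/14 ≈ 552.64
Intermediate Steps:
Z(C) = 1/(2*C)
y = -15474 (y = -12615 - 2859 = -15474)
Z(z)*y = ((½)/(-14))*(-15474) = ((½)*(-1/14))*(-15474) = -1/28*(-15474) = 7737/14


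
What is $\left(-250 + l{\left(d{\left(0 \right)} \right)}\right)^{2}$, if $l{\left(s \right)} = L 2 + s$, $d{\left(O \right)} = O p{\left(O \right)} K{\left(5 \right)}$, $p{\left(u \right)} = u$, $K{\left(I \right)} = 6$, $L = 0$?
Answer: $62500$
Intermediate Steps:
$d{\left(O \right)} = 6 O^{2}$ ($d{\left(O \right)} = O O 6 = O^{2} \cdot 6 = 6 O^{2}$)
$l{\left(s \right)} = s$ ($l{\left(s \right)} = 0 \cdot 2 + s = 0 + s = s$)
$\left(-250 + l{\left(d{\left(0 \right)} \right)}\right)^{2} = \left(-250 + 6 \cdot 0^{2}\right)^{2} = \left(-250 + 6 \cdot 0\right)^{2} = \left(-250 + 0\right)^{2} = \left(-250\right)^{2} = 62500$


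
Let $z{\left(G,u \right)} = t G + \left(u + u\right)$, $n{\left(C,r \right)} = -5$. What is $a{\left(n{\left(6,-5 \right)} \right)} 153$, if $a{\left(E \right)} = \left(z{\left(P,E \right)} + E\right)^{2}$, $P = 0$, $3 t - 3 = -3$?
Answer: $34425$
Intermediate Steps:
$t = 0$ ($t = 1 + \frac{1}{3} \left(-3\right) = 1 - 1 = 0$)
$z{\left(G,u \right)} = 2 u$ ($z{\left(G,u \right)} = 0 G + \left(u + u\right) = 0 + 2 u = 2 u$)
$a{\left(E \right)} = 9 E^{2}$ ($a{\left(E \right)} = \left(2 E + E\right)^{2} = \left(3 E\right)^{2} = 9 E^{2}$)
$a{\left(n{\left(6,-5 \right)} \right)} 153 = 9 \left(-5\right)^{2} \cdot 153 = 9 \cdot 25 \cdot 153 = 225 \cdot 153 = 34425$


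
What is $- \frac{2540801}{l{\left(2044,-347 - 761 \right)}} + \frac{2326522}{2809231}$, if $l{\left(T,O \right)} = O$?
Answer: $\frac{7140274720407}{3112627948} \approx 2294.0$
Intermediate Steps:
$- \frac{2540801}{l{\left(2044,-347 - 761 \right)}} + \frac{2326522}{2809231} = - \frac{2540801}{-347 - 761} + \frac{2326522}{2809231} = - \frac{2540801}{-347 - 761} + 2326522 \cdot \frac{1}{2809231} = - \frac{2540801}{-1108} + \frac{2326522}{2809231} = \left(-2540801\right) \left(- \frac{1}{1108}\right) + \frac{2326522}{2809231} = \frac{2540801}{1108} + \frac{2326522}{2809231} = \frac{7140274720407}{3112627948}$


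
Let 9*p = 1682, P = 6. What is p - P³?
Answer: -262/9 ≈ -29.111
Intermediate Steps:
p = 1682/9 (p = (⅑)*1682 = 1682/9 ≈ 186.89)
p - P³ = 1682/9 - 1*6³ = 1682/9 - 1*216 = 1682/9 - 216 = -262/9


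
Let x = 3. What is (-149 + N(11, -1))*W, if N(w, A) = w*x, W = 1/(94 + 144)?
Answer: -58/119 ≈ -0.48739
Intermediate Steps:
W = 1/238 ≈ 0.0042017
N(w, A) = 3*w (N(w, A) = w*3 = 3*w)
(-149 + N(11, -1))*W = (-149 + 3*11)*(1/238) = (-149 + 33)*(1/238) = -116*1/238 = -58/119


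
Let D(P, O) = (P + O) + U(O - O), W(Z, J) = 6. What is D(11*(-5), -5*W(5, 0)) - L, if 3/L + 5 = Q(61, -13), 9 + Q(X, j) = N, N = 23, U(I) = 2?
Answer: -250/3 ≈ -83.333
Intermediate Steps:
Q(X, j) = 14 (Q(X, j) = -9 + 23 = 14)
L = ⅓ (L = 3/(-5 + 14) = 3/9 = 3*(⅑) = ⅓ ≈ 0.33333)
D(P, O) = 2 + O + P (D(P, O) = (P + O) + 2 = (O + P) + 2 = 2 + O + P)
D(11*(-5), -5*W(5, 0)) - L = (2 - 5*6 + 11*(-5)) - 1*⅓ = (2 - 30 - 55) - ⅓ = -83 - ⅓ = -250/3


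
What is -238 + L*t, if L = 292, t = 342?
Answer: 99626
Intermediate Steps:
-238 + L*t = -238 + 292*342 = -238 + 99864 = 99626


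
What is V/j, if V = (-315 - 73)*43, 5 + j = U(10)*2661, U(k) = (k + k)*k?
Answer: -16684/532195 ≈ -0.031349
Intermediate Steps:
U(k) = 2*k**2 (U(k) = (2*k)*k = 2*k**2)
j = 532195 (j = -5 + (2*10**2)*2661 = -5 + (2*100)*2661 = -5 + 200*2661 = -5 + 532200 = 532195)
V = -16684 (V = -388*43 = -16684)
V/j = -16684/532195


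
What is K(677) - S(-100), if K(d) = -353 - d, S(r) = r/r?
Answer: -1031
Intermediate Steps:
S(r) = 1
K(677) - S(-100) = (-353 - 1*677) - 1*1 = (-353 - 677) - 1 = -1030 - 1 = -1031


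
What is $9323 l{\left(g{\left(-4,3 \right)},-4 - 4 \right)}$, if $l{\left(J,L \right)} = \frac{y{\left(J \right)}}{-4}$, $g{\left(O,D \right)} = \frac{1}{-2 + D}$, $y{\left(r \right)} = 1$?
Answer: $- \frac{9323}{4} \approx -2330.8$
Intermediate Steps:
$l{\left(J,L \right)} = - \frac{1}{4}$ ($l{\left(J,L \right)} = 1 \frac{1}{-4} = 1 \left(- \frac{1}{4}\right) = - \frac{1}{4}$)
$9323 l{\left(g{\left(-4,3 \right)},-4 - 4 \right)} = 9323 \left(- \frac{1}{4}\right) = - \frac{9323}{4}$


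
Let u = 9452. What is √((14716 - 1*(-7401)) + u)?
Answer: √31569 ≈ 177.68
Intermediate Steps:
√((14716 - 1*(-7401)) + u) = √((14716 - 1*(-7401)) + 9452) = √((14716 + 7401) + 9452) = √(22117 + 9452) = √31569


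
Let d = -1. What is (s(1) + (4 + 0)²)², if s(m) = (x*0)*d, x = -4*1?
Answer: 256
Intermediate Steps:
x = -4
s(m) = 0 (s(m) = -4*0*(-1) = 0*(-1) = 0)
(s(1) + (4 + 0)²)² = (0 + (4 + 0)²)² = (0 + 4²)² = (0 + 16)² = 16² = 256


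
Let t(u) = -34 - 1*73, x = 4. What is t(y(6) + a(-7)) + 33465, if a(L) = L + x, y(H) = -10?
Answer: 33358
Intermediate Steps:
a(L) = 4 + L (a(L) = L + 4 = 4 + L)
t(u) = -107 (t(u) = -34 - 73 = -107)
t(y(6) + a(-7)) + 33465 = -107 + 33465 = 33358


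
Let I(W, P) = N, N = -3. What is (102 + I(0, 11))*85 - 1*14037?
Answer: -5622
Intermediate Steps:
I(W, P) = -3
(102 + I(0, 11))*85 - 1*14037 = (102 - 3)*85 - 1*14037 = 99*85 - 14037 = 8415 - 14037 = -5622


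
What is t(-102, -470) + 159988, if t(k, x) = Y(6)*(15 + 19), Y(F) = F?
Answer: 160192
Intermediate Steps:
t(k, x) = 204 (t(k, x) = 6*(15 + 19) = 6*34 = 204)
t(-102, -470) + 159988 = 204 + 159988 = 160192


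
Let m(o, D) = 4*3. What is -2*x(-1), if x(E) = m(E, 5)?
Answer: -24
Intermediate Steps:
m(o, D) = 12
x(E) = 12
-2*x(-1) = -2*12 = -24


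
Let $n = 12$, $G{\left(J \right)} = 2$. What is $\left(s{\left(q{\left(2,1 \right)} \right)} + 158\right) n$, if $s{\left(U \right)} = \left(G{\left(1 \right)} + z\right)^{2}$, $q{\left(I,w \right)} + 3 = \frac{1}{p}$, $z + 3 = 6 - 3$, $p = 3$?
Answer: $1944$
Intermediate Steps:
$z = 0$ ($z = -3 + \left(6 - 3\right) = -3 + 3 = 0$)
$q{\left(I,w \right)} = - \frac{8}{3}$ ($q{\left(I,w \right)} = -3 + \frac{1}{3} = - \frac{8}{3}$)
$s{\left(U \right)} = 4$ ($s{\left(U \right)} = \left(2 + 0\right)^{2} = 2^{2} = 4$)
$\left(s{\left(q{\left(2,1 \right)} \right)} + 158\right) n = \left(4 + 158\right) 12 = 162 \cdot 12 = 1944$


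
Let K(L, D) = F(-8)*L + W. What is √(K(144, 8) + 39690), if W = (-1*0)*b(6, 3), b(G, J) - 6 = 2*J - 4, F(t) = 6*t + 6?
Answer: 3*√3738 ≈ 183.42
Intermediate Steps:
F(t) = 6 + 6*t
b(G, J) = 2 + 2*J (b(G, J) = 6 + (2*J - 4) = 6 + (-4 + 2*J) = 2 + 2*J)
W = 0 (W = (-1*0)*(2 + 2*3) = 0*(2 + 6) = 0*8 = 0)
K(L, D) = -42*L (K(L, D) = (6 + 6*(-8))*L + 0 = (6 - 48)*L + 0 = -42*L + 0 = -42*L)
√(K(144, 8) + 39690) = √(-42*144 + 39690) = √(-6048 + 39690) = √33642 = 3*√3738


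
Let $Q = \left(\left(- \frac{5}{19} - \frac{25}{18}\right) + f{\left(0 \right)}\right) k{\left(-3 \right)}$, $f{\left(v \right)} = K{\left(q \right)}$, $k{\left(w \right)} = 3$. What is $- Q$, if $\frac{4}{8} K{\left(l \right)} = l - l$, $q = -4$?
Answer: $\frac{565}{114} \approx 4.9561$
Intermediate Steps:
$K{\left(l \right)} = 0$ ($K{\left(l \right)} = 2 \left(l - l\right) = 2 \cdot 0 = 0$)
$f{\left(v \right)} = 0$
$Q = - \frac{565}{114}$ ($Q = \left(\left(- \frac{5}{19} - \frac{25}{18}\right) + 0\right) 3 = \left(- \frac{565}{342} + 0\right) 3 = \left(- \frac{565}{342}\right) 3 = - \frac{565}{114} \approx -4.9561$)
$- Q = \left(-1\right) \left(- \frac{565}{114}\right) = \frac{565}{114}$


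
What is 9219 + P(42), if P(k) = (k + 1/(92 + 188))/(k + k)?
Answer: 216842641/23520 ≈ 9219.5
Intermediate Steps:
P(k) = (1/280 + k)/(2*k) (P(k) = (k + 1/280)/((2*k)) = (k + 1/280)*(1/(2*k)) = (1/280 + k)*(1/(2*k)) = (1/280 + k)/(2*k))
9219 + P(42) = 9219 + (1/560)*(1 + 280*42)/42 = 9219 + (1/560)*(1/42)*(1 + 11760) = 9219 + (1/560)*(1/42)*11761 = 9219 + 11761/23520 = 216842641/23520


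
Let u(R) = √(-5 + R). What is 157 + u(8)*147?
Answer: 157 + 147*√3 ≈ 411.61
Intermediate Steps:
157 + u(8)*147 = 157 + √(-5 + 8)*147 = 157 + √3*147 = 157 + 147*√3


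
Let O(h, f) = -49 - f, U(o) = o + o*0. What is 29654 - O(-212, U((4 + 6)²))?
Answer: 29803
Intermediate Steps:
U(o) = o (U(o) = o + 0 = o)
29654 - O(-212, U((4 + 6)²)) = 29654 - (-49 - (4 + 6)²) = 29654 - (-49 - 1*10²) = 29654 - (-49 - 1*100) = 29654 - (-49 - 100) = 29654 - 1*(-149) = 29654 + 149 = 29803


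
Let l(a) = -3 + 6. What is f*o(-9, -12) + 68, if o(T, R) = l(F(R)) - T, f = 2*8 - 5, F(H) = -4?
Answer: 200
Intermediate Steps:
f = 11 (f = 16 - 5 = 11)
l(a) = 3
o(T, R) = 3 - T
f*o(-9, -12) + 68 = 11*(3 - 1*(-9)) + 68 = 11*(3 + 9) + 68 = 11*12 + 68 = 132 + 68 = 200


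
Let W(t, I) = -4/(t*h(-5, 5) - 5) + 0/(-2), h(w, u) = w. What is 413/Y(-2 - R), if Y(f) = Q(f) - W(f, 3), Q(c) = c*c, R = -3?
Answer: 2065/3 ≈ 688.33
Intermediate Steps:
W(t, I) = -4/(-5 - 5*t) (W(t, I) = -4/(t*(-5) - 5) + 0/(-2) = -4/(-5*t - 5) + 0*(-½) = -4/(-5 - 5*t) + 0 = -4/(-5 - 5*t))
Q(c) = c²
Y(f) = f² - 4/(5*(1 + f))
413/Y(-2 - R) = 413/(((-⅘ + (-2 - 1*(-3))² + (-2 - 1*(-3))³)/(1 + (-2 - 1*(-3))))) = 413/(((-⅘ + (-2 + 3)² + (-2 + 3)³)/(1 + (-2 + 3)))) = 413/(((-⅘ + 1² + 1³)/(1 + 1))) = 413/(((-⅘ + 1 + 1)/2)) = 413/(((½)*(6/5))) = 413/(⅗) = 413*(5/3) = 2065/3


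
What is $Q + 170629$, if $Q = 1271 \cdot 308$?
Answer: $562097$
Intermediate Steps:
$Q = 391468$
$Q + 170629 = 391468 + 170629 = 562097$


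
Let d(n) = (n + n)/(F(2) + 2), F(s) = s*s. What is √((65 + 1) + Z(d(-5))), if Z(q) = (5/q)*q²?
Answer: √519/3 ≈ 7.5939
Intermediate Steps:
F(s) = s²
d(n) = n/3 (d(n) = (n + n)/(2² + 2) = (2*n)/(4 + 2) = (2*n)/6 = (2*n)*(⅙) = n/3)
Z(q) = 5*q
√((65 + 1) + Z(d(-5))) = √((65 + 1) + 5*((⅓)*(-5))) = √(66 + 5*(-5/3)) = √(66 - 25/3) = √(173/3) = √519/3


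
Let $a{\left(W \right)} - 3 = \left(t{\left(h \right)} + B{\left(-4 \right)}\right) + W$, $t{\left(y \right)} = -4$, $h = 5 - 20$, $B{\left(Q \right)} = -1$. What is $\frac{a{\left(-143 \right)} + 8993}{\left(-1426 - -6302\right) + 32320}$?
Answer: $\frac{2212}{9299} \approx 0.23787$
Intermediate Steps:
$h = -15$ ($h = 5 - 20 = -15$)
$a{\left(W \right)} = -2 + W$ ($a{\left(W \right)} = 3 + \left(\left(-4 - 1\right) + W\right) = 3 + \left(-5 + W\right) = -2 + W$)
$\frac{a{\left(-143 \right)} + 8993}{\left(-1426 - -6302\right) + 32320} = \frac{\left(-2 - 143\right) + 8993}{\left(-1426 - -6302\right) + 32320} = \frac{-145 + 8993}{\left(-1426 + 6302\right) + 32320} = \frac{8848}{4876 + 32320} = \frac{8848}{37196} = 8848 \cdot \frac{1}{37196} = \frac{2212}{9299}$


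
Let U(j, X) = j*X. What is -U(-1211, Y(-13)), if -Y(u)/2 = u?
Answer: 31486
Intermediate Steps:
Y(u) = -2*u
U(j, X) = X*j
-U(-1211, Y(-13)) = -(-2*(-13))*(-1211) = -26*(-1211) = -1*(-31486) = 31486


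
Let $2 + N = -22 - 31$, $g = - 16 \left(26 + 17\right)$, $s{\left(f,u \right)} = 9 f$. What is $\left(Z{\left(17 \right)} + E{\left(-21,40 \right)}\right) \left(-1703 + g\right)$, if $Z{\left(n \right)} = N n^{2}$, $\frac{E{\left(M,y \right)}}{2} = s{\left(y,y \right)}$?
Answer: $36283425$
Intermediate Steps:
$g = -688$ ($g = \left(-16\right) 43 = -688$)
$E{\left(M,y \right)} = 18 y$ ($E{\left(M,y \right)} = 2 \cdot 9 y = 18 y$)
$N = -55$ ($N = -2 - 53 = -55$)
$Z{\left(n \right)} = - 55 n^{2}$
$\left(Z{\left(17 \right)} + E{\left(-21,40 \right)}\right) \left(-1703 + g\right) = \left(- 55 \cdot 17^{2} + 18 \cdot 40\right) \left(-1703 - 688\right) = \left(\left(-55\right) 289 + 720\right) \left(-2391\right) = \left(-15895 + 720\right) \left(-2391\right) = \left(-15175\right) \left(-2391\right) = 36283425$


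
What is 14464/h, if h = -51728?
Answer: -904/3233 ≈ -0.27962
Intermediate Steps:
14464/h = 14464/(-51728) = 14464*(-1/51728) = -904/3233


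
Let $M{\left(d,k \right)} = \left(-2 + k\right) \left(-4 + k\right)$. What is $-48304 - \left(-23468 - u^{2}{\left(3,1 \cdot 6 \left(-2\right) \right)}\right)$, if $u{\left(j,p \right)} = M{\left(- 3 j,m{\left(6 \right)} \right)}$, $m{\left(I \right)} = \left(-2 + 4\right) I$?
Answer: $-18436$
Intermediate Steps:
$m{\left(I \right)} = 2 I$
$M{\left(d,k \right)} = \left(-4 + k\right) \left(-2 + k\right)$
$u{\left(j,p \right)} = 80$ ($u{\left(j,p \right)} = 8 + \left(2 \cdot 6\right)^{2} - 6 \cdot 2 \cdot 6 = 8 + 12^{2} - 72 = 8 + 144 - 72 = 80$)
$-48304 - \left(-23468 - u^{2}{\left(3,1 \cdot 6 \left(-2\right) \right)}\right) = -48304 - \left(-23468 - 80^{2}\right) = -48304 - \left(-23468 - 6400\right) = -48304 - -29868 = -48304 + 29868 = -18436$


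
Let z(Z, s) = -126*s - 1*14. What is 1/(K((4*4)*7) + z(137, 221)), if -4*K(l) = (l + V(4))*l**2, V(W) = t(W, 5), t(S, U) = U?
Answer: -1/394772 ≈ -2.5331e-6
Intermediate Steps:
z(Z, s) = -14 - 126*s (z(Z, s) = -126*s - 14 = -14 - 126*s)
V(W) = 5
K(l) = -l**2*(5 + l)/4 (K(l) = -(l + 5)*l**2/4 = -(5 + l)*l**2/4 = -l**2*(5 + l)/4)
1/(K((4*4)*7) + z(137, 221)) = 1/(((4*4)*7)**2*(-5 - 4*4*7)/4 + (-14 - 126*221)) = 1/((16*7)**2*(-5 - 16*7)/4 + (-14 - 27846)) = 1/((1/4)*112**2*(-5 - 1*112) - 27860) = 1/((1/4)*12544*(-5 - 112) - 27860) = 1/((1/4)*12544*(-117) - 27860) = 1/(-366912 - 27860) = 1/(-394772) = -1/394772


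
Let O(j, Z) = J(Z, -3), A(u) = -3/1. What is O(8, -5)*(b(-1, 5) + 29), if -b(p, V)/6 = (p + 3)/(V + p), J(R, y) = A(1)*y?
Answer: 234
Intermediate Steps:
A(u) = -3 (A(u) = -3*1 = -3)
J(R, y) = -3*y
O(j, Z) = 9 (O(j, Z) = -3*(-3) = 9)
b(p, V) = -6*(3 + p)/(V + p) (b(p, V) = -6*(p + 3)/(V + p) = -6*(3 + p)/(V + p))
O(8, -5)*(b(-1, 5) + 29) = 9*(6*(-3 - 1*(-1))/(5 - 1) + 29) = 9*(6*(-3 + 1)/4 + 29) = 9*(6*(1/4)*(-2) + 29) = 9*(-3 + 29) = 9*26 = 234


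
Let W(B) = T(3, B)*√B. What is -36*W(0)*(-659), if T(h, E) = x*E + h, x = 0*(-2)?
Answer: 0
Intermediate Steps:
x = 0
T(h, E) = h (T(h, E) = 0*E + h = 0 + h = h)
W(B) = 3*√B
-36*W(0)*(-659) = -108*√0*(-659) = -108*0*(-659) = -36*0*(-659) = 0*(-659) = 0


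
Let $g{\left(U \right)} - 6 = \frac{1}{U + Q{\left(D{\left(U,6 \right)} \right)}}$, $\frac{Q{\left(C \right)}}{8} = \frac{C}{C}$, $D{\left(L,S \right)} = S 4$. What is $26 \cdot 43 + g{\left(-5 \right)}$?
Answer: $\frac{3373}{3} \approx 1124.3$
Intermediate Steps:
$D{\left(L,S \right)} = 4 S$
$Q{\left(C \right)} = 8$ ($Q{\left(C \right)} = 8 \frac{C}{C} = 8 \cdot 1 = 8$)
$g{\left(U \right)} = 6 + \frac{1}{8 + U}$ ($g{\left(U \right)} = 6 + \frac{1}{U + 8} = 6 + \frac{1}{8 + U}$)
$26 \cdot 43 + g{\left(-5 \right)} = 26 \cdot 43 + \frac{49 + 6 \left(-5\right)}{8 - 5} = 1118 + \frac{49 - 30}{3} = 1118 + \frac{1}{3} \cdot 19 = 1118 + \frac{19}{3} = \frac{3373}{3}$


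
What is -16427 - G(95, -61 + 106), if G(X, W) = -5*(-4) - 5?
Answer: -16442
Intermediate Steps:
G(X, W) = 15 (G(X, W) = 20 - 5 = 15)
-16427 - G(95, -61 + 106) = -16427 - 1*15 = -16427 - 15 = -16442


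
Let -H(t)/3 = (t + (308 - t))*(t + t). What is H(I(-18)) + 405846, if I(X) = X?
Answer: 439110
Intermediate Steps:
H(t) = -1848*t (H(t) = -3*(t + (308 - t))*(t + t) = -924*2*t = -1848*t)
H(I(-18)) + 405846 = -1848*(-18) + 405846 = 33264 + 405846 = 439110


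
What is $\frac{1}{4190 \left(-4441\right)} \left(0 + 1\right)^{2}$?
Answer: $- \frac{1}{18607790} \approx -5.3741 \cdot 10^{-8}$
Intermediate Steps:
$\frac{1}{4190 \left(-4441\right)} \left(0 + 1\right)^{2} = \frac{1}{4190} \left(- \frac{1}{4441}\right) 1^{2} = \left(- \frac{1}{18607790}\right) 1 = - \frac{1}{18607790}$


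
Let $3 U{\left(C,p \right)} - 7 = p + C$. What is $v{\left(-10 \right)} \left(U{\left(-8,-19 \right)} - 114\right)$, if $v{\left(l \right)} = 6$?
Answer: $-724$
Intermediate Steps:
$U{\left(C,p \right)} = \frac{7}{3} + \frac{C}{3} + \frac{p}{3}$ ($U{\left(C,p \right)} = \frac{7}{3} + \frac{p + C}{3} = \frac{7}{3} + \frac{C + p}{3} = \frac{7}{3} + \left(\frac{C}{3} + \frac{p}{3}\right) = \frac{7}{3} + \frac{C}{3} + \frac{p}{3}$)
$v{\left(-10 \right)} \left(U{\left(-8,-19 \right)} - 114\right) = 6 \left(\left(\frac{7}{3} + \frac{1}{3} \left(-8\right) + \frac{1}{3} \left(-19\right)\right) - 114\right) = 6 \left(\left(\frac{7}{3} - \frac{8}{3} - \frac{19}{3}\right) - 114\right) = 6 \left(- \frac{20}{3} - 114\right) = 6 \left(- \frac{362}{3}\right) = -724$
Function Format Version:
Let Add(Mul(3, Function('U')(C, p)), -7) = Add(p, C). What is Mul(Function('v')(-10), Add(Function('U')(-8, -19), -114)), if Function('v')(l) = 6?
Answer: -724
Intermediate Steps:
Function('U')(C, p) = Add(Rational(7, 3), Mul(Rational(1, 3), C), Mul(Rational(1, 3), p)) (Function('U')(C, p) = Add(Rational(7, 3), Mul(Rational(1, 3), Add(p, C))) = Add(Rational(7, 3), Mul(Rational(1, 3), Add(C, p))) = Add(Rational(7, 3), Add(Mul(Rational(1, 3), C), Mul(Rational(1, 3), p))) = Add(Rational(7, 3), Mul(Rational(1, 3), C), Mul(Rational(1, 3), p)))
Mul(Function('v')(-10), Add(Function('U')(-8, -19), -114)) = Mul(6, Add(Add(Rational(7, 3), Mul(Rational(1, 3), -8), Mul(Rational(1, 3), -19)), -114)) = Mul(6, Add(Add(Rational(7, 3), Rational(-8, 3), Rational(-19, 3)), -114)) = Mul(6, Add(Rational(-20, 3), -114)) = Mul(6, Rational(-362, 3)) = -724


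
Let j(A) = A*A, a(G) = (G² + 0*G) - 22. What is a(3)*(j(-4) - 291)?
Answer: 3575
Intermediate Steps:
a(G) = -22 + G² (a(G) = (G² + 0) - 22 = G² - 22 = -22 + G²)
j(A) = A²
a(3)*(j(-4) - 291) = (-22 + 3²)*((-4)² - 291) = (-22 + 9)*(16 - 291) = -13*(-275) = 3575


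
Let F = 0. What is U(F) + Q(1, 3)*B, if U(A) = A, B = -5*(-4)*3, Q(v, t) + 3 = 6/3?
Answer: -60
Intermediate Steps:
Q(v, t) = -1 (Q(v, t) = -3 + 6/3 = -3 + 6*(⅓) = -3 + 2 = -1)
B = 60 (B = 20*3 = 60)
U(F) + Q(1, 3)*B = 0 - 1*60 = 0 - 60 = -60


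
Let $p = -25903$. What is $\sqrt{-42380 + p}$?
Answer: $9 i \sqrt{843} \approx 261.31 i$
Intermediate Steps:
$\sqrt{-42380 + p} = \sqrt{-42380 - 25903} = \sqrt{-68283} = 9 i \sqrt{843}$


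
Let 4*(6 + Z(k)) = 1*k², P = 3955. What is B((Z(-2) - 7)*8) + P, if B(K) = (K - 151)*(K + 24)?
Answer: 21739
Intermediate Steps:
Z(k) = -6 + k²/4 (Z(k) = -6 + (1*k²)/4 = -6 + k²/4)
B(K) = (-151 + K)*(24 + K)
B((Z(-2) - 7)*8) + P = (-3624 + (((-6 + (¼)*(-2)²) - 7)*8)² - 127*((-6 + (¼)*(-2)²) - 7)*8) + 3955 = (-3624 + (((-6 + (¼)*4) - 7)*8)² - 127*((-6 + (¼)*4) - 7)*8) + 3955 = (-3624 + (((-6 + 1) - 7)*8)² - 127*((-6 + 1) - 7)*8) + 3955 = (-3624 + ((-5 - 7)*8)² - 127*(-5 - 7)*8) + 3955 = (-3624 + (-12*8)² - (-1524)*8) + 3955 = (-3624 + (-96)² - 127*(-96)) + 3955 = (-3624 + 9216 + 12192) + 3955 = 17784 + 3955 = 21739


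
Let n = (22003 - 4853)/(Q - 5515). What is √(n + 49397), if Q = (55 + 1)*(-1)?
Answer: √170332419403/1857 ≈ 222.25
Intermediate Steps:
Q = -56 (Q = 56*(-1) = -56)
n = -17150/5571 (n = (22003 - 4853)/(-56 - 5515) = 17150/(-5571) = 17150*(-1/5571) = -17150/5571 ≈ -3.0784)
√(n + 49397) = √(-17150/5571 + 49397) = √(275173537/5571) = √170332419403/1857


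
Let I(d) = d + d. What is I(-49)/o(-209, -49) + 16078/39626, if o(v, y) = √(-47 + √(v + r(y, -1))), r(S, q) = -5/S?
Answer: 8039/19813 - 98*√7/√(-329 + 2*I*√2559) ≈ -1.6712 + 13.82*I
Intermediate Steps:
I(d) = 2*d
o(v, y) = √(-47 + √(v - 5/y))
I(-49)/o(-209, -49) + 16078/39626 = (2*(-49))/(√(-47 + √(-209 - 5/(-49)))) + 16078/39626 = -98/√(-47 + √(-209 - 5*(-1/49))) + 16078*(1/39626) = -98/√(-47 + √(-209 + 5/49)) + 8039/19813 = -98/√(-47 + √(-10236/49)) + 8039/19813 = -98/√(-47 + 2*I*√2559/7) + 8039/19813 = 8039/19813 - 98/√(-47 + 2*I*√2559/7)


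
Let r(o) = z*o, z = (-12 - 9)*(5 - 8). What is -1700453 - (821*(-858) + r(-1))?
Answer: -995972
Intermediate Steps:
z = 63 (z = -21*(-3) = 63)
r(o) = 63*o
-1700453 - (821*(-858) + r(-1)) = -1700453 - (821*(-858) + 63*(-1)) = -1700453 - (-704418 - 63) = -1700453 - 1*(-704481) = -1700453 + 704481 = -995972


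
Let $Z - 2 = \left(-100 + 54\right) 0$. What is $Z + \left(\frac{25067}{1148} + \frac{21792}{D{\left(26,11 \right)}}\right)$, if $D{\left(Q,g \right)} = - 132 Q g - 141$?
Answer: $\frac{48183283}{2071484} \approx 23.26$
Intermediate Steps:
$Z = 2$ ($Z = 2 + \left(-100 + 54\right) 0 = 2 - 0 = 2 + 0 = 2$)
$D{\left(Q,g \right)} = -141 - 132 Q g$ ($D{\left(Q,g \right)} = - 132 Q g - 141 = -141 - 132 Q g$)
$Z + \left(\frac{25067}{1148} + \frac{21792}{D{\left(26,11 \right)}}\right) = 2 + \left(\frac{25067}{1148} + \frac{21792}{-141 - 3432 \cdot 11}\right) = 2 + \left(25067 \cdot \frac{1}{1148} + \frac{21792}{-141 - 37752}\right) = 2 + \left(\frac{3581}{164} + \frac{21792}{-37893}\right) = 2 + \left(\frac{3581}{164} + 21792 \left(- \frac{1}{37893}\right)\right) = 2 + \left(\frac{3581}{164} - \frac{7264}{12631}\right) = 2 + \frac{44040315}{2071484} = \frac{48183283}{2071484}$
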